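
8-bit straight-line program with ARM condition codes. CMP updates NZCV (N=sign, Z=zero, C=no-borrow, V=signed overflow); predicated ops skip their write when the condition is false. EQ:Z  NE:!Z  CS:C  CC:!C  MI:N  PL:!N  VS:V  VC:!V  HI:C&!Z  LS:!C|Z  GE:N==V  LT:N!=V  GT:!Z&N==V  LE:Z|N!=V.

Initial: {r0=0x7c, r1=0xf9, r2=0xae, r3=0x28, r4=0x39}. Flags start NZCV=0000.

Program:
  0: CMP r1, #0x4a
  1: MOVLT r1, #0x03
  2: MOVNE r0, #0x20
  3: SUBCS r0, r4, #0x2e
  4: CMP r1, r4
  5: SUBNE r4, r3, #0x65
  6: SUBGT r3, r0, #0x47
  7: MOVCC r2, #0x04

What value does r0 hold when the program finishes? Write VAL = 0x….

VAL = 0x0b

0: ✓ CMP  NZCV=1010
1: ✓ MOVLT  r1←0x03
2: ✓ MOVNE  r0←0x20
3: ✓ SUBCS  r0←0x0b
4: ✓ CMP  NZCV=1000
5: ✓ SUBNE  r4←0xc3
6: · SUBGT
7: ✓ MOVCC  r2←0x04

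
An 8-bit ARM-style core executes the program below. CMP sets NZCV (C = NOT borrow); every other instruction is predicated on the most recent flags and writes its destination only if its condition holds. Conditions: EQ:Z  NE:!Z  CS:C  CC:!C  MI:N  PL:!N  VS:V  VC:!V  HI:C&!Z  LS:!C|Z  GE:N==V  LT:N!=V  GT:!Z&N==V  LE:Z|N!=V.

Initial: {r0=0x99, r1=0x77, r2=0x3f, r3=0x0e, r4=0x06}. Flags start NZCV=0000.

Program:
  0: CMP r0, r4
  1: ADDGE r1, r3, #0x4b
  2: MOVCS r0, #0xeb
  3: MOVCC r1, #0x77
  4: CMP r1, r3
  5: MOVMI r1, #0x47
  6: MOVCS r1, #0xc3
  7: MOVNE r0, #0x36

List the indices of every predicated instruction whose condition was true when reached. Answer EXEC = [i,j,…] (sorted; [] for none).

EXEC = [2,6,7]

[0] flags=1010 → (cmp)
[1] flags=1010 GE?F → skip
[2] flags=1010 CS?T → r0=0xeb
[3] flags=1010 CC?F → skip
[4] flags=0010 → (cmp)
[5] flags=0010 MI?F → skip
[6] flags=0010 CS?T → r1=0xc3
[7] flags=0010 NE?T → r0=0x36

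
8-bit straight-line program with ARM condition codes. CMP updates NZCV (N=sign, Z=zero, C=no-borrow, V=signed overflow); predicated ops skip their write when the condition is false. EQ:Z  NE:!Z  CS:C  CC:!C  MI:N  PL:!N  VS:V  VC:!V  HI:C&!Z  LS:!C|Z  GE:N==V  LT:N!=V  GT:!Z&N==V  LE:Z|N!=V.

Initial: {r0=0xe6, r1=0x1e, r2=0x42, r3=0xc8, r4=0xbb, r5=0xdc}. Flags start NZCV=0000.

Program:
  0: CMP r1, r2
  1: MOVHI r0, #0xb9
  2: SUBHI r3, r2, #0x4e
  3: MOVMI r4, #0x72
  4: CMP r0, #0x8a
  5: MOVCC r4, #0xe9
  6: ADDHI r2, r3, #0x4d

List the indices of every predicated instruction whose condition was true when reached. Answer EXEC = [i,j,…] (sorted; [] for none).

EXEC = [3,6]

0: ✓ CMP  NZCV=1000
1: · MOVHI
2: · SUBHI
3: ✓ MOVMI  r4←0x72
4: ✓ CMP  NZCV=0010
5: · MOVCC
6: ✓ ADDHI  r2←0x15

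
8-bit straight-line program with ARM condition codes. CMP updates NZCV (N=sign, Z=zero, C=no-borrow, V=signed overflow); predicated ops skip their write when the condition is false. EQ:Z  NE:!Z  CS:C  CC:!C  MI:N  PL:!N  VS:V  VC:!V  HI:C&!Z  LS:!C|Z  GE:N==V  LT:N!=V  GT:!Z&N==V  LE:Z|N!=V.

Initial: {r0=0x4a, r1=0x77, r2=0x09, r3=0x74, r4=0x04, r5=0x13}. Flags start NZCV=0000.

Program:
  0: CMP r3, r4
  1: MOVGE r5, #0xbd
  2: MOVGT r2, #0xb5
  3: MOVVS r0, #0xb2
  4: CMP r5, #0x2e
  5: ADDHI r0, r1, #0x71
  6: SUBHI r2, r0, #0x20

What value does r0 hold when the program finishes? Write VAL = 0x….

[0] flags=0010 → (cmp)
[1] flags=0010 GE?T → r5=0xbd
[2] flags=0010 GT?T → r2=0xb5
[3] flags=0010 VS?F → skip
[4] flags=1010 → (cmp)
[5] flags=1010 HI?T → r0=0xe8
[6] flags=1010 HI?T → r2=0xc8

VAL = 0xe8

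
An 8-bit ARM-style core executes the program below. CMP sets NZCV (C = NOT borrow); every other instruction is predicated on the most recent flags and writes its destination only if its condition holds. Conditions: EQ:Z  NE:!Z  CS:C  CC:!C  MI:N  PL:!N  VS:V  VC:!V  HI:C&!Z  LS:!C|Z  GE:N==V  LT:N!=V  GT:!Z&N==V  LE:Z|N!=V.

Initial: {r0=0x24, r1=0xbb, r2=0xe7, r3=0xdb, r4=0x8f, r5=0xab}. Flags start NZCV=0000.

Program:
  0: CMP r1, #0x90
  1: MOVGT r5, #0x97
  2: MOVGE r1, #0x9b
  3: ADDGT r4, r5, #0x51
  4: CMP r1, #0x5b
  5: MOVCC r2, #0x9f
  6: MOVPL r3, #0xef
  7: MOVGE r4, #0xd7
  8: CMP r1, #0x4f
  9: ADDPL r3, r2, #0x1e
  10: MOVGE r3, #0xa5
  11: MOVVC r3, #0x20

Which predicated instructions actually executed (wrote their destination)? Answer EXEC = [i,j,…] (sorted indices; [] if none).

0: ✓ CMP  NZCV=0010
1: ✓ MOVGT  r5←0x97
2: ✓ MOVGE  r1←0x9b
3: ✓ ADDGT  r4←0xe8
4: ✓ CMP  NZCV=0011
5: · MOVCC
6: ✓ MOVPL  r3←0xef
7: · MOVGE
8: ✓ CMP  NZCV=0011
9: ✓ ADDPL  r3←0x05
10: · MOVGE
11: · MOVVC

EXEC = [1,2,3,6,9]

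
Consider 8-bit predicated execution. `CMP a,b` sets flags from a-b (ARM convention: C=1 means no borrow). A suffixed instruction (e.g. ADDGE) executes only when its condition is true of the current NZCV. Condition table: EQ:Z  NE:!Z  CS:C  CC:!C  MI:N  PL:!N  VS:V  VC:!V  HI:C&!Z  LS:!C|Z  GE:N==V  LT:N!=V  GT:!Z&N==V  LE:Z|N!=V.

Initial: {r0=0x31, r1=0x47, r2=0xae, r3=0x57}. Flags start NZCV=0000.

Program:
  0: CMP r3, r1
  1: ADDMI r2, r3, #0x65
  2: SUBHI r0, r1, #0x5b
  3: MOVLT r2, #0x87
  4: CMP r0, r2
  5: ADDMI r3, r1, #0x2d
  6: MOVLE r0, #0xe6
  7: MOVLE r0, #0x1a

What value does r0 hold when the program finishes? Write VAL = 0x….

VAL = 0xec

0: ✓ CMP  NZCV=0010
1: · ADDMI
2: ✓ SUBHI  r0←0xec
3: · MOVLT
4: ✓ CMP  NZCV=0010
5: · ADDMI
6: · MOVLE
7: · MOVLE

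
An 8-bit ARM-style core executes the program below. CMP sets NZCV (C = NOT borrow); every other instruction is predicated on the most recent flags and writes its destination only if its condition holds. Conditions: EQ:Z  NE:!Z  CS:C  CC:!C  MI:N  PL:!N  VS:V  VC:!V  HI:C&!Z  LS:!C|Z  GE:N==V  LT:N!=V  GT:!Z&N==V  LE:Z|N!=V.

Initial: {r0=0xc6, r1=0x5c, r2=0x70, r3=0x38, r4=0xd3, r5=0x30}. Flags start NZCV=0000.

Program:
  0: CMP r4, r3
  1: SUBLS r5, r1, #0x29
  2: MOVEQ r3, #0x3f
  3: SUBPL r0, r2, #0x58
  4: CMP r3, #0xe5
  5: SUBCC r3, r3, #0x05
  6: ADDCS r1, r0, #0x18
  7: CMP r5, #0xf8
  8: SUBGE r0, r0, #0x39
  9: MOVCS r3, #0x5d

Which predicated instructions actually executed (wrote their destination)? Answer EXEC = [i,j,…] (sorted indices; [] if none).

EXEC = [5,8]

0: ✓ CMP  NZCV=1010
1: · SUBLS
2: · MOVEQ
3: · SUBPL
4: ✓ CMP  NZCV=0000
5: ✓ SUBCC  r3←0x33
6: · ADDCS
7: ✓ CMP  NZCV=0000
8: ✓ SUBGE  r0←0x8d
9: · MOVCS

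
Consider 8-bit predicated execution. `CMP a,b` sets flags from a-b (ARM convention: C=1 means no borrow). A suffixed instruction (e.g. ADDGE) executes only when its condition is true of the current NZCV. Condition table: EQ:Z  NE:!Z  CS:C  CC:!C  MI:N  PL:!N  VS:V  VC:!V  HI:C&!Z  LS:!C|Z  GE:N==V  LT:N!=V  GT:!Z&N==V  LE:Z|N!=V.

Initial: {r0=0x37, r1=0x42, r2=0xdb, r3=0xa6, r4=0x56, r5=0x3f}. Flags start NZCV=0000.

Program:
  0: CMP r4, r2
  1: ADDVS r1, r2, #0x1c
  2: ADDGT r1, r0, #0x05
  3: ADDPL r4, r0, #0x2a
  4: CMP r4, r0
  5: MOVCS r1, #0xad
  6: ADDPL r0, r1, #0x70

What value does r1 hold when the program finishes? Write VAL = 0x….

0: ✓ CMP  NZCV=0000
1: · ADDVS
2: ✓ ADDGT  r1←0x3c
3: ✓ ADDPL  r4←0x61
4: ✓ CMP  NZCV=0010
5: ✓ MOVCS  r1←0xad
6: ✓ ADDPL  r0←0x1d

VAL = 0xad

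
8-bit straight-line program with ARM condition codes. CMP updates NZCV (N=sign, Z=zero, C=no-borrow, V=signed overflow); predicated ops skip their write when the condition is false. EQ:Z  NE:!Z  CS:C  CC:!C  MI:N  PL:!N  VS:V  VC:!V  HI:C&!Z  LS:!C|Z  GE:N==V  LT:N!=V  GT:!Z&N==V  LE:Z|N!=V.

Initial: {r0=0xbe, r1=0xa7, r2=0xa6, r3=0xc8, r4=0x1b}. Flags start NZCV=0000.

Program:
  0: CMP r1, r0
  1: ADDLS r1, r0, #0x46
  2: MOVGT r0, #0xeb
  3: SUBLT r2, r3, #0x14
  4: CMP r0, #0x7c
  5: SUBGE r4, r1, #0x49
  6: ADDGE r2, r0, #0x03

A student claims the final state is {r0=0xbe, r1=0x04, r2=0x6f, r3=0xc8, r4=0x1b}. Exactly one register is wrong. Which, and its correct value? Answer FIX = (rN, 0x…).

FIX = (r2, 0xb4)

[0] flags=1000 → (cmp)
[1] flags=1000 LS?T → r1=0x04
[2] flags=1000 GT?F → skip
[3] flags=1000 LT?T → r2=0xb4
[4] flags=0011 → (cmp)
[5] flags=0011 GE?F → skip
[6] flags=0011 GE?F → skip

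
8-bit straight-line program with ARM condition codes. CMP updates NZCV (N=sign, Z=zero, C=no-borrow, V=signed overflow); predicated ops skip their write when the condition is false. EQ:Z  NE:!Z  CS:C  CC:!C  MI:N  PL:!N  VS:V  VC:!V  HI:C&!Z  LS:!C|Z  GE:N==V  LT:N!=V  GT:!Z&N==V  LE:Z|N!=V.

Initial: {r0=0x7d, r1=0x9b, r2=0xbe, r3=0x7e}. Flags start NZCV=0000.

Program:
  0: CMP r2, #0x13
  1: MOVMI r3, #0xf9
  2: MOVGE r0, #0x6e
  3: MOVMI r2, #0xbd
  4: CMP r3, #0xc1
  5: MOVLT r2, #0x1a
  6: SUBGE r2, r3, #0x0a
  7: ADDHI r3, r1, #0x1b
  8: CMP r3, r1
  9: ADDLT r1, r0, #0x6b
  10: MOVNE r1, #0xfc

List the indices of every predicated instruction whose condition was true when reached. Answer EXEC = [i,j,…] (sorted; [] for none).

EXEC = [1,3,6,7,10]

[0] flags=1010 → (cmp)
[1] flags=1010 MI?T → r3=0xf9
[2] flags=1010 GE?F → skip
[3] flags=1010 MI?T → r2=0xbd
[4] flags=0010 → (cmp)
[5] flags=0010 LT?F → skip
[6] flags=0010 GE?T → r2=0xef
[7] flags=0010 HI?T → r3=0xb6
[8] flags=0010 → (cmp)
[9] flags=0010 LT?F → skip
[10] flags=0010 NE?T → r1=0xfc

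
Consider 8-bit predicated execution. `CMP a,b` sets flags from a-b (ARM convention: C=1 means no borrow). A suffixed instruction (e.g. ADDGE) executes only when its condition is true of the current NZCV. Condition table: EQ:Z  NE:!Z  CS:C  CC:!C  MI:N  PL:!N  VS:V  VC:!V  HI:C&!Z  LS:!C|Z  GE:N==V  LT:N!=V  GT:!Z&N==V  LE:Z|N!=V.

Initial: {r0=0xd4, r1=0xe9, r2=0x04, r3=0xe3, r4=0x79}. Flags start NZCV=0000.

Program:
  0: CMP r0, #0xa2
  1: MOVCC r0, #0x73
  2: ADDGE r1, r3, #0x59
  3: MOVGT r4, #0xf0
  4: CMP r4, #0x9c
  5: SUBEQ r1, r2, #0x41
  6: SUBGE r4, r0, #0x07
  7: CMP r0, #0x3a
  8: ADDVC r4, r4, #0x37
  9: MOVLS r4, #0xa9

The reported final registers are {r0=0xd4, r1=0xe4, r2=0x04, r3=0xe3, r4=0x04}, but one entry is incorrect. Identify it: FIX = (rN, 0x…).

[0] flags=0010 → (cmp)
[1] flags=0010 CC?F → skip
[2] flags=0010 GE?T → r1=0x3c
[3] flags=0010 GT?T → r4=0xf0
[4] flags=0010 → (cmp)
[5] flags=0010 EQ?F → skip
[6] flags=0010 GE?T → r4=0xcd
[7] flags=1010 → (cmp)
[8] flags=1010 VC?T → r4=0x04
[9] flags=1010 LS?F → skip

FIX = (r1, 0x3c)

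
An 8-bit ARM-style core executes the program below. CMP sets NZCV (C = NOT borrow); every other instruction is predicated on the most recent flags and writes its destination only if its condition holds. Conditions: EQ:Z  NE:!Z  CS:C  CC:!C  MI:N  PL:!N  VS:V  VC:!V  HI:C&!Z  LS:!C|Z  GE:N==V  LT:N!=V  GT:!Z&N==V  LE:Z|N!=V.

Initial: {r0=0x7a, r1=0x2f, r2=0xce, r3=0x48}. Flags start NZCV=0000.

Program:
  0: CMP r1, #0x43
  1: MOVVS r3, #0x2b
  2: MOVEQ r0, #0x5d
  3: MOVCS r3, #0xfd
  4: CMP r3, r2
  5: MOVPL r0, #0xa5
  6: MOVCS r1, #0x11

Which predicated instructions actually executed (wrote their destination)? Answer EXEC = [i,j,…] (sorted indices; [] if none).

0: ✓ CMP  NZCV=1000
1: · MOVVS
2: · MOVEQ
3: · MOVCS
4: ✓ CMP  NZCV=0000
5: ✓ MOVPL  r0←0xa5
6: · MOVCS

EXEC = [5]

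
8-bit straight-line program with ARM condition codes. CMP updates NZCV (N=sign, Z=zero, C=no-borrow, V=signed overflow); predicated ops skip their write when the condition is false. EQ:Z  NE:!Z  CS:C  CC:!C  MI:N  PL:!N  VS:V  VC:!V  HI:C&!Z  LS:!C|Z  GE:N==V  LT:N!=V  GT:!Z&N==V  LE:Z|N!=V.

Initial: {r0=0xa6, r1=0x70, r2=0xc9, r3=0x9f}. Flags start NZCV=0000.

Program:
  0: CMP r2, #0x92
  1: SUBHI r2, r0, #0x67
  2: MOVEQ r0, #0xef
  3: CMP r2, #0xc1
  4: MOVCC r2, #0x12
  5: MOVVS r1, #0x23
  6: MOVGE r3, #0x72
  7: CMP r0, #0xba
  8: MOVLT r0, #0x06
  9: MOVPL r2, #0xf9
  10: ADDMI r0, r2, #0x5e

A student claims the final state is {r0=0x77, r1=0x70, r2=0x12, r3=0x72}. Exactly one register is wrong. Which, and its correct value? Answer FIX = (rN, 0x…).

0: ✓ CMP  NZCV=0010
1: ✓ SUBHI  r2←0x3f
2: · MOVEQ
3: ✓ CMP  NZCV=0000
4: ✓ MOVCC  r2←0x12
5: · MOVVS
6: ✓ MOVGE  r3←0x72
7: ✓ CMP  NZCV=1000
8: ✓ MOVLT  r0←0x06
9: · MOVPL
10: ✓ ADDMI  r0←0x70

FIX = (r0, 0x70)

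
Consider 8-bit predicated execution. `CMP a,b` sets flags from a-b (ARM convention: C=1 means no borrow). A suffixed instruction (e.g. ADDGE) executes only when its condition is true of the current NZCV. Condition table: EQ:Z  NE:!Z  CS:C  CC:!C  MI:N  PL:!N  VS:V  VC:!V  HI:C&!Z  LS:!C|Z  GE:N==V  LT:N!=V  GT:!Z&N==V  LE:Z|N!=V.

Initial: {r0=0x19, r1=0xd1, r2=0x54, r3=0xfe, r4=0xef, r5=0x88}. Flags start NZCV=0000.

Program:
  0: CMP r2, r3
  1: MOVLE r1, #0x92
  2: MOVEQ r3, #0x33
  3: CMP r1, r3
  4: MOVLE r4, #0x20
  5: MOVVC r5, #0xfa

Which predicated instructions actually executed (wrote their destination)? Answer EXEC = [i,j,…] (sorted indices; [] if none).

[0] flags=0000 → (cmp)
[1] flags=0000 LE?F → skip
[2] flags=0000 EQ?F → skip
[3] flags=1000 → (cmp)
[4] flags=1000 LE?T → r4=0x20
[5] flags=1000 VC?T → r5=0xfa

EXEC = [4,5]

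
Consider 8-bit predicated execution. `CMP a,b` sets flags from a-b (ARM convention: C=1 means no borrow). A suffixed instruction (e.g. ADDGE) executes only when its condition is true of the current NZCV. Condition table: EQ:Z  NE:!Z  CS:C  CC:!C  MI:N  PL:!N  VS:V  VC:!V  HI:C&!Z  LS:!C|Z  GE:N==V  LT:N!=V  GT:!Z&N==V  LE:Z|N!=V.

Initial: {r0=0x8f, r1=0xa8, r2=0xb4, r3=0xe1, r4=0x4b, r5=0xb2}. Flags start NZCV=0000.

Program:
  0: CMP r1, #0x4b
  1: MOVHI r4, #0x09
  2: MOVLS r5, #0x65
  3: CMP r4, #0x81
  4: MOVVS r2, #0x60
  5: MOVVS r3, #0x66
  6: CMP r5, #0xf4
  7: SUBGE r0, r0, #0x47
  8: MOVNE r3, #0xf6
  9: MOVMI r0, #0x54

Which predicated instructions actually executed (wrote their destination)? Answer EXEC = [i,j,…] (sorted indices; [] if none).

[0] flags=0011 → (cmp)
[1] flags=0011 HI?T → r4=0x09
[2] flags=0011 LS?F → skip
[3] flags=1001 → (cmp)
[4] flags=1001 VS?T → r2=0x60
[5] flags=1001 VS?T → r3=0x66
[6] flags=1000 → (cmp)
[7] flags=1000 GE?F → skip
[8] flags=1000 NE?T → r3=0xf6
[9] flags=1000 MI?T → r0=0x54

EXEC = [1,4,5,8,9]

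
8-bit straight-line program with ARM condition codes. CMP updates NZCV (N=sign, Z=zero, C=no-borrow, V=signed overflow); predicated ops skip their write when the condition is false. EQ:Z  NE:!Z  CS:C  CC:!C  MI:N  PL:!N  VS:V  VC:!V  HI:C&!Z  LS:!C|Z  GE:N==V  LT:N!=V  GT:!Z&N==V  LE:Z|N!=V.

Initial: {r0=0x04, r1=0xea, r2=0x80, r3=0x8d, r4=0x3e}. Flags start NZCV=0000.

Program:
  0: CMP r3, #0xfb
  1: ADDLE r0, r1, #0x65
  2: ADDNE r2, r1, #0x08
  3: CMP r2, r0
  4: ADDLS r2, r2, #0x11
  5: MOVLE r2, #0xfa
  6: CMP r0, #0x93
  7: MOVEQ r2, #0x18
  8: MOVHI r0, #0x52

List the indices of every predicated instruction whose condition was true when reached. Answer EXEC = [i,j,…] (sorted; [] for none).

EXEC = [1,2,5]

[0] flags=1000 → (cmp)
[1] flags=1000 LE?T → r0=0x4f
[2] flags=1000 NE?T → r2=0xf2
[3] flags=1010 → (cmp)
[4] flags=1010 LS?F → skip
[5] flags=1010 LE?T → r2=0xfa
[6] flags=1001 → (cmp)
[7] flags=1001 EQ?F → skip
[8] flags=1001 HI?F → skip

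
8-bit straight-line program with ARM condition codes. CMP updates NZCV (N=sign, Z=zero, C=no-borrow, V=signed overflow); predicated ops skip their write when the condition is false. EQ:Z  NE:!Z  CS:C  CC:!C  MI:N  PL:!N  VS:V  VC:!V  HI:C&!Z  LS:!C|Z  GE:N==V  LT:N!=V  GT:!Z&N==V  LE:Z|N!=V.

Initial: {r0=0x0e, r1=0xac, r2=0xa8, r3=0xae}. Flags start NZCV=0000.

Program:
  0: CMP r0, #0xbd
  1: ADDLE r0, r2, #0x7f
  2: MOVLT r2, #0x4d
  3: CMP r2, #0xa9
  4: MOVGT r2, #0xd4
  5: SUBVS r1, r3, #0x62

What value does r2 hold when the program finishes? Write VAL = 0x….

0: ✓ CMP  NZCV=0000
1: · ADDLE
2: · MOVLT
3: ✓ CMP  NZCV=1000
4: · MOVGT
5: · SUBVS

VAL = 0xa8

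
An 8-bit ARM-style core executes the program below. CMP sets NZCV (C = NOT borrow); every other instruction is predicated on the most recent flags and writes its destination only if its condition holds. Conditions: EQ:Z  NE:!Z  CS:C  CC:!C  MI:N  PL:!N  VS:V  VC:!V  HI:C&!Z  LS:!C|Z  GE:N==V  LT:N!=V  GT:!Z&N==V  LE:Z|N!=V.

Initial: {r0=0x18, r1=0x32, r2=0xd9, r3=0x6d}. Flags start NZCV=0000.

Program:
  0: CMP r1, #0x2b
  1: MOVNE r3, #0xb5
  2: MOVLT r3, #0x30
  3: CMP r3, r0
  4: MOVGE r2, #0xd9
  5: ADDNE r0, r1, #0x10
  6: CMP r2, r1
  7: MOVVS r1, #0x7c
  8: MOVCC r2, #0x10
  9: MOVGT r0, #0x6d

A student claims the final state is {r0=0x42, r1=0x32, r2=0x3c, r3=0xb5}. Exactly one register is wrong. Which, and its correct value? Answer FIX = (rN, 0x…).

[0] flags=0010 → (cmp)
[1] flags=0010 NE?T → r3=0xb5
[2] flags=0010 LT?F → skip
[3] flags=1010 → (cmp)
[4] flags=1010 GE?F → skip
[5] flags=1010 NE?T → r0=0x42
[6] flags=1010 → (cmp)
[7] flags=1010 VS?F → skip
[8] flags=1010 CC?F → skip
[9] flags=1010 GT?F → skip

FIX = (r2, 0xd9)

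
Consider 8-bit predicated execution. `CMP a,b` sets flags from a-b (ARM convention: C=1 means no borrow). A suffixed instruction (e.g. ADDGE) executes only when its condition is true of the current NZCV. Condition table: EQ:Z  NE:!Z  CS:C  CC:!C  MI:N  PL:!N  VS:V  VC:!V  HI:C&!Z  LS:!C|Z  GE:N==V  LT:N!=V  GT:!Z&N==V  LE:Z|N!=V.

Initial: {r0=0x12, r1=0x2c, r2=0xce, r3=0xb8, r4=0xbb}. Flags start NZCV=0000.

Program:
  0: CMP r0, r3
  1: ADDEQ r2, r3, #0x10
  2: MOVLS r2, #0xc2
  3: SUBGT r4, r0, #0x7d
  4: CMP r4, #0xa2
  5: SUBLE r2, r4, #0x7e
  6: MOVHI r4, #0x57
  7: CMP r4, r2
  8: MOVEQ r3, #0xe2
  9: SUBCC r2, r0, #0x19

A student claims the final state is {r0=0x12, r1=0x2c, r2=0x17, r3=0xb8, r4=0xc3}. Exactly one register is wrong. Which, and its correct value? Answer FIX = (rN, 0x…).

FIX = (r4, 0x95)

[0] flags=0000 → (cmp)
[1] flags=0000 EQ?F → skip
[2] flags=0000 LS?T → r2=0xc2
[3] flags=0000 GT?T → r4=0x95
[4] flags=1000 → (cmp)
[5] flags=1000 LE?T → r2=0x17
[6] flags=1000 HI?F → skip
[7] flags=0011 → (cmp)
[8] flags=0011 EQ?F → skip
[9] flags=0011 CC?F → skip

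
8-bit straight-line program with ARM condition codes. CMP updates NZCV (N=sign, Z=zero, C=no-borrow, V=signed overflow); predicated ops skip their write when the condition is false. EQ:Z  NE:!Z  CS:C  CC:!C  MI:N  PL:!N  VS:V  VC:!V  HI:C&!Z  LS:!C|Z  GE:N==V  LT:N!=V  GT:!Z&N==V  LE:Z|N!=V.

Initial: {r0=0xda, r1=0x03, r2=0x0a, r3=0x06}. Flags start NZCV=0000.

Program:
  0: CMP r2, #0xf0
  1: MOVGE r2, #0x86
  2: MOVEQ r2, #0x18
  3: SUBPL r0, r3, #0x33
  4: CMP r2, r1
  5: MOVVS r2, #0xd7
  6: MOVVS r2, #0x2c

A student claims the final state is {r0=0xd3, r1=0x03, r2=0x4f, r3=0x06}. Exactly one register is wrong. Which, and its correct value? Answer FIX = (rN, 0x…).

[0] flags=0000 → (cmp)
[1] flags=0000 GE?T → r2=0x86
[2] flags=0000 EQ?F → skip
[3] flags=0000 PL?T → r0=0xd3
[4] flags=1010 → (cmp)
[5] flags=1010 VS?F → skip
[6] flags=1010 VS?F → skip

FIX = (r2, 0x86)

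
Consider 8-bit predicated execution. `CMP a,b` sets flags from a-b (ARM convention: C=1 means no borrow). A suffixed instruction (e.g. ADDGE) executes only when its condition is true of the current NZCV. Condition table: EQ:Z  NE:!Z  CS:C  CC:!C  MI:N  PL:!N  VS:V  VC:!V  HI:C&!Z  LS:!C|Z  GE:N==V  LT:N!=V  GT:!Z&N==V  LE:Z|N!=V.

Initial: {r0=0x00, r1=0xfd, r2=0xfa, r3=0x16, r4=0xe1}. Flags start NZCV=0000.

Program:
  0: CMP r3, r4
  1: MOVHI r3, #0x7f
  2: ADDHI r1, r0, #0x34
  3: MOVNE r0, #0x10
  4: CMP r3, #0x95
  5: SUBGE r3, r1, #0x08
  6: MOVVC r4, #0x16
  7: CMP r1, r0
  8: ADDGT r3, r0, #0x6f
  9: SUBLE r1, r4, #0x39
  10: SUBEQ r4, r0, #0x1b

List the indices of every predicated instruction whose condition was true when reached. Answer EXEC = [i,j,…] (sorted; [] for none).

EXEC = [3,5,9]

0: ✓ CMP  NZCV=0000
1: · MOVHI
2: · ADDHI
3: ✓ MOVNE  r0←0x10
4: ✓ CMP  NZCV=1001
5: ✓ SUBGE  r3←0xf5
6: · MOVVC
7: ✓ CMP  NZCV=1010
8: · ADDGT
9: ✓ SUBLE  r1←0xa8
10: · SUBEQ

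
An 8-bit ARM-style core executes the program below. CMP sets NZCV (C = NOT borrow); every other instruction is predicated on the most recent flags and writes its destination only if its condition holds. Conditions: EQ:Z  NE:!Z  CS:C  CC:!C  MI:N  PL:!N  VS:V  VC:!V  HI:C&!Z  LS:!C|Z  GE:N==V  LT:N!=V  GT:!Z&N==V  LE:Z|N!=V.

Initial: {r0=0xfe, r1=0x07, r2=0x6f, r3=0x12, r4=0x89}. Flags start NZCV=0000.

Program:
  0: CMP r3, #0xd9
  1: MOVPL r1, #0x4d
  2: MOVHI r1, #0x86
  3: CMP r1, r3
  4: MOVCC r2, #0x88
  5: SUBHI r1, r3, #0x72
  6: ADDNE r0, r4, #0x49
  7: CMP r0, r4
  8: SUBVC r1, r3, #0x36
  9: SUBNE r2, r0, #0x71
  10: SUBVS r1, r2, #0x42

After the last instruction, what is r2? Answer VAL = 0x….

[0] flags=0000 → (cmp)
[1] flags=0000 PL?T → r1=0x4d
[2] flags=0000 HI?F → skip
[3] flags=0010 → (cmp)
[4] flags=0010 CC?F → skip
[5] flags=0010 HI?T → r1=0xa0
[6] flags=0010 NE?T → r0=0xd2
[7] flags=0010 → (cmp)
[8] flags=0010 VC?T → r1=0xdc
[9] flags=0010 NE?T → r2=0x61
[10] flags=0010 VS?F → skip

VAL = 0x61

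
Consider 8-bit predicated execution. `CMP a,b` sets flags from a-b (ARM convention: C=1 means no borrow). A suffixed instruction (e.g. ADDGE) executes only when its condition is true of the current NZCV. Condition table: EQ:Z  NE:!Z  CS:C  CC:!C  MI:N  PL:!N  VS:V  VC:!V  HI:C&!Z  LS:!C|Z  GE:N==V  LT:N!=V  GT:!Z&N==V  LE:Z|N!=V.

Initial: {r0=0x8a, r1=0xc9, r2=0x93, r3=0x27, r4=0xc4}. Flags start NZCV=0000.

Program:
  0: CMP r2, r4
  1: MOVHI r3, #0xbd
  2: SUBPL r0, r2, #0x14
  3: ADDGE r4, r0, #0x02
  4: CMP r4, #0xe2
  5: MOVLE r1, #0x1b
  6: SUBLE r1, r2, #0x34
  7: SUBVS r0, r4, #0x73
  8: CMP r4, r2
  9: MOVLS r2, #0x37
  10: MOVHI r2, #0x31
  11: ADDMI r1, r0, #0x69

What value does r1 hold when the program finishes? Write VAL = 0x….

0: ✓ CMP  NZCV=1000
1: · MOVHI
2: · SUBPL
3: · ADDGE
4: ✓ CMP  NZCV=1000
5: ✓ MOVLE  r1←0x1b
6: ✓ SUBLE  r1←0x5f
7: · SUBVS
8: ✓ CMP  NZCV=0010
9: · MOVLS
10: ✓ MOVHI  r2←0x31
11: · ADDMI

VAL = 0x5f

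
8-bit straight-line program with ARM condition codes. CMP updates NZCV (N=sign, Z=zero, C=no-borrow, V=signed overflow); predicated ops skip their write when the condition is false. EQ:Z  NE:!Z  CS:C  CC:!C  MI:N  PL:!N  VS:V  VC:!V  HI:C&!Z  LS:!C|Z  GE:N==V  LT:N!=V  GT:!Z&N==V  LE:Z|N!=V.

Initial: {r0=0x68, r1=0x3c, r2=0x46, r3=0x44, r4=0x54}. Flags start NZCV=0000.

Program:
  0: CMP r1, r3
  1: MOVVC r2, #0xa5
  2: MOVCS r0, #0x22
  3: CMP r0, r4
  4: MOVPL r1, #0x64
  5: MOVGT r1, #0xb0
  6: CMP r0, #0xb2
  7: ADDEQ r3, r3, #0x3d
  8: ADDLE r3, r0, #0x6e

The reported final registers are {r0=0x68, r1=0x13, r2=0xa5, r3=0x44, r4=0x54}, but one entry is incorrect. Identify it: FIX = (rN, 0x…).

FIX = (r1, 0xb0)

0: ✓ CMP  NZCV=1000
1: ✓ MOVVC  r2←0xa5
2: · MOVCS
3: ✓ CMP  NZCV=0010
4: ✓ MOVPL  r1←0x64
5: ✓ MOVGT  r1←0xb0
6: ✓ CMP  NZCV=1001
7: · ADDEQ
8: · ADDLE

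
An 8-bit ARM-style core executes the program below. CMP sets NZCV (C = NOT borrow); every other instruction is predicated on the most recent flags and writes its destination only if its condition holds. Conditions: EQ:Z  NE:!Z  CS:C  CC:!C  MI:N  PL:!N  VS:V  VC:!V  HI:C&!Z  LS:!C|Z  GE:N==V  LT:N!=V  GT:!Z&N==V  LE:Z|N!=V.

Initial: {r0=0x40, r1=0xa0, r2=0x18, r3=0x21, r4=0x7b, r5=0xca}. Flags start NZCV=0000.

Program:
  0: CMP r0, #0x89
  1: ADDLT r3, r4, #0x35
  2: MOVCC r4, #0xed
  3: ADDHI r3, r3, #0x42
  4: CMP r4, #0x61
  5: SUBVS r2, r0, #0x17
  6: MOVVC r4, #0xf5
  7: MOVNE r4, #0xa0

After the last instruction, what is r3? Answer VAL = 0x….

[0] flags=1001 → (cmp)
[1] flags=1001 LT?F → skip
[2] flags=1001 CC?T → r4=0xed
[3] flags=1001 HI?F → skip
[4] flags=1010 → (cmp)
[5] flags=1010 VS?F → skip
[6] flags=1010 VC?T → r4=0xf5
[7] flags=1010 NE?T → r4=0xa0

VAL = 0x21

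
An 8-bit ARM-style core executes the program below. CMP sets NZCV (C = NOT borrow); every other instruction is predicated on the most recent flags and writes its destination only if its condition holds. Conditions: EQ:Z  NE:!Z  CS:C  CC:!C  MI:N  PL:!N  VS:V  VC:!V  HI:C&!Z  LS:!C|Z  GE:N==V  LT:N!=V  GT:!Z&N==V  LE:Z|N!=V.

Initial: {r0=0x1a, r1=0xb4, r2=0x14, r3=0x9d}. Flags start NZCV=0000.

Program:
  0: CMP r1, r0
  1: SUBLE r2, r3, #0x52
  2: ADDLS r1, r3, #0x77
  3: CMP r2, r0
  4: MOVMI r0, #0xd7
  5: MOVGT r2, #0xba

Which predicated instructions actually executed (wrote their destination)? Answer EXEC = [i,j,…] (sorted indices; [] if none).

EXEC = [1,5]

[0] flags=1010 → (cmp)
[1] flags=1010 LE?T → r2=0x4b
[2] flags=1010 LS?F → skip
[3] flags=0010 → (cmp)
[4] flags=0010 MI?F → skip
[5] flags=0010 GT?T → r2=0xba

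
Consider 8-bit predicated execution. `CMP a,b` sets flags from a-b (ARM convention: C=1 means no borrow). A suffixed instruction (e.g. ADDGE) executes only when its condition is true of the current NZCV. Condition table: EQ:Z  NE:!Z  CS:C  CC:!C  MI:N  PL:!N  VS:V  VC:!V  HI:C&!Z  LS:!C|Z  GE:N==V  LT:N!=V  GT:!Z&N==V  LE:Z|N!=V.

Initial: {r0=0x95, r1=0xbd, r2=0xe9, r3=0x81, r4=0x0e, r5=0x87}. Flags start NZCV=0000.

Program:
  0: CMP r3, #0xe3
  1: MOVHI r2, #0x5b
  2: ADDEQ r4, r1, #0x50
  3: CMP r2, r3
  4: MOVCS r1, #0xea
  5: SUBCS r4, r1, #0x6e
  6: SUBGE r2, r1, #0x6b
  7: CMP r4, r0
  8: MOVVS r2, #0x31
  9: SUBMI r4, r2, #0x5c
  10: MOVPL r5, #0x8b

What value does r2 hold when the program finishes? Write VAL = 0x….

VAL = 0x31

0: ✓ CMP  NZCV=1000
1: · MOVHI
2: · ADDEQ
3: ✓ CMP  NZCV=0010
4: ✓ MOVCS  r1←0xea
5: ✓ SUBCS  r4←0x7c
6: ✓ SUBGE  r2←0x7f
7: ✓ CMP  NZCV=1001
8: ✓ MOVVS  r2←0x31
9: ✓ SUBMI  r4←0xd5
10: · MOVPL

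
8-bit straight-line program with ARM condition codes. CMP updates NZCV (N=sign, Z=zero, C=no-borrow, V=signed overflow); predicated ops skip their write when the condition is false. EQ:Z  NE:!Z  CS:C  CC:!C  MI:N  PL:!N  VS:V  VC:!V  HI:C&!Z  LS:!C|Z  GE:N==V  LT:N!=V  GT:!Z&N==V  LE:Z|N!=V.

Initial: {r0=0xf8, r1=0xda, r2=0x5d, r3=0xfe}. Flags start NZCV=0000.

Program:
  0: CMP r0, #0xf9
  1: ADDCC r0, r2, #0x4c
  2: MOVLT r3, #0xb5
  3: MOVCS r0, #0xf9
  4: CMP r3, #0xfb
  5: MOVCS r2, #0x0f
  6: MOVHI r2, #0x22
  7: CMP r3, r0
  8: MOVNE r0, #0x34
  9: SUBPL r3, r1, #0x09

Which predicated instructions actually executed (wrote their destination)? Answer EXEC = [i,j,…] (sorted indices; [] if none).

[0] flags=1000 → (cmp)
[1] flags=1000 CC?T → r0=0xa9
[2] flags=1000 LT?T → r3=0xb5
[3] flags=1000 CS?F → skip
[4] flags=1000 → (cmp)
[5] flags=1000 CS?F → skip
[6] flags=1000 HI?F → skip
[7] flags=0010 → (cmp)
[8] flags=0010 NE?T → r0=0x34
[9] flags=0010 PL?T → r3=0xd1

EXEC = [1,2,8,9]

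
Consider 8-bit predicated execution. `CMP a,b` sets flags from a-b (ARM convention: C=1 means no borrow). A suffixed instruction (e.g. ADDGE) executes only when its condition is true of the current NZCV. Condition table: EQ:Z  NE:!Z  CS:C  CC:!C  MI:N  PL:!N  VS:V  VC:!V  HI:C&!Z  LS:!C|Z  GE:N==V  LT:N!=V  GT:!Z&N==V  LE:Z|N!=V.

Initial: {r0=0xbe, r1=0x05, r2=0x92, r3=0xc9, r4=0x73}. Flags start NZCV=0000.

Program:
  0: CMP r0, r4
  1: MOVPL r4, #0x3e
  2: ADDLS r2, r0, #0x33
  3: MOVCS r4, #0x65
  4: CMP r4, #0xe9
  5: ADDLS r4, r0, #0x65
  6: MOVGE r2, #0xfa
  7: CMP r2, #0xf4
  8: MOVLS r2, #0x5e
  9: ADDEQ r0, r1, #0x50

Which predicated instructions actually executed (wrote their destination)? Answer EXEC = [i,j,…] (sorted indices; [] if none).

EXEC = [1,3,5,6]

0: ✓ CMP  NZCV=0011
1: ✓ MOVPL  r4←0x3e
2: · ADDLS
3: ✓ MOVCS  r4←0x65
4: ✓ CMP  NZCV=0000
5: ✓ ADDLS  r4←0x23
6: ✓ MOVGE  r2←0xfa
7: ✓ CMP  NZCV=0010
8: · MOVLS
9: · ADDEQ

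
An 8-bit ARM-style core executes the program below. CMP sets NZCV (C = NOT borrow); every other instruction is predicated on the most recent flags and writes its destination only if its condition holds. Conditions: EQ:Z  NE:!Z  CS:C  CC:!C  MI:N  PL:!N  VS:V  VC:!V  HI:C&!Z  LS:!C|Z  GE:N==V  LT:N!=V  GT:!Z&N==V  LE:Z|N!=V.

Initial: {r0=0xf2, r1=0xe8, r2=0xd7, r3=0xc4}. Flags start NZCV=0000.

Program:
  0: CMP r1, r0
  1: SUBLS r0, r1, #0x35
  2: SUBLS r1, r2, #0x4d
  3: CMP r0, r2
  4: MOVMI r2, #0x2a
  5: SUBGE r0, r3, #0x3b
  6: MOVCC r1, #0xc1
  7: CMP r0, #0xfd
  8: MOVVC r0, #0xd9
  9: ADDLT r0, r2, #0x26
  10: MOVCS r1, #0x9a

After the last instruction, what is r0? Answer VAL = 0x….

[0] flags=1000 → (cmp)
[1] flags=1000 LS?T → r0=0xb3
[2] flags=1000 LS?T → r1=0x8a
[3] flags=1000 → (cmp)
[4] flags=1000 MI?T → r2=0x2a
[5] flags=1000 GE?F → skip
[6] flags=1000 CC?T → r1=0xc1
[7] flags=1000 → (cmp)
[8] flags=1000 VC?T → r0=0xd9
[9] flags=1000 LT?T → r0=0x50
[10] flags=1000 CS?F → skip

VAL = 0x50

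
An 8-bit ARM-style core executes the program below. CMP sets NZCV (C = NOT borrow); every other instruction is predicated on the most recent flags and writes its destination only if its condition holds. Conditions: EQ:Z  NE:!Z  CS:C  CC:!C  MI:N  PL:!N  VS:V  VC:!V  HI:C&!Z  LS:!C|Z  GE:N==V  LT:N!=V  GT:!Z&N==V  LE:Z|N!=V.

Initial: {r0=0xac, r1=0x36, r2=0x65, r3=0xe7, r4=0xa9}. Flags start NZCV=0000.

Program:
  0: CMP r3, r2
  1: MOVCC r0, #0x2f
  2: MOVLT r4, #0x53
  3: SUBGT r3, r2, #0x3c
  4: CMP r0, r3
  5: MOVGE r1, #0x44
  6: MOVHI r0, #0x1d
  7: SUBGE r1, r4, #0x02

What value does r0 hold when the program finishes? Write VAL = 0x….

VAL = 0xac

0: ✓ CMP  NZCV=1010
1: · MOVCC
2: ✓ MOVLT  r4←0x53
3: · SUBGT
4: ✓ CMP  NZCV=1000
5: · MOVGE
6: · MOVHI
7: · SUBGE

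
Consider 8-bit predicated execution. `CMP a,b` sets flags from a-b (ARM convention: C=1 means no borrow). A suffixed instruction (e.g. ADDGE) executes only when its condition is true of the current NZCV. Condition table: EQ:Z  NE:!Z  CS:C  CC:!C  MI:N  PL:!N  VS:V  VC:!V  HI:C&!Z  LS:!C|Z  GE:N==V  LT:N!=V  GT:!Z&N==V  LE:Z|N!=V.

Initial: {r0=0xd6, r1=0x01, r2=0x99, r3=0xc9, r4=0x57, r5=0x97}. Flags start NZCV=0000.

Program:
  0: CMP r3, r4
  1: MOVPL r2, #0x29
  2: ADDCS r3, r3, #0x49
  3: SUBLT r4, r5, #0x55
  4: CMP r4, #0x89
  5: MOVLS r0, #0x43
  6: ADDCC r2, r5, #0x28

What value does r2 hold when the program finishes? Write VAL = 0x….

VAL = 0xbf

0: ✓ CMP  NZCV=0011
1: ✓ MOVPL  r2←0x29
2: ✓ ADDCS  r3←0x12
3: ✓ SUBLT  r4←0x42
4: ✓ CMP  NZCV=1001
5: ✓ MOVLS  r0←0x43
6: ✓ ADDCC  r2←0xbf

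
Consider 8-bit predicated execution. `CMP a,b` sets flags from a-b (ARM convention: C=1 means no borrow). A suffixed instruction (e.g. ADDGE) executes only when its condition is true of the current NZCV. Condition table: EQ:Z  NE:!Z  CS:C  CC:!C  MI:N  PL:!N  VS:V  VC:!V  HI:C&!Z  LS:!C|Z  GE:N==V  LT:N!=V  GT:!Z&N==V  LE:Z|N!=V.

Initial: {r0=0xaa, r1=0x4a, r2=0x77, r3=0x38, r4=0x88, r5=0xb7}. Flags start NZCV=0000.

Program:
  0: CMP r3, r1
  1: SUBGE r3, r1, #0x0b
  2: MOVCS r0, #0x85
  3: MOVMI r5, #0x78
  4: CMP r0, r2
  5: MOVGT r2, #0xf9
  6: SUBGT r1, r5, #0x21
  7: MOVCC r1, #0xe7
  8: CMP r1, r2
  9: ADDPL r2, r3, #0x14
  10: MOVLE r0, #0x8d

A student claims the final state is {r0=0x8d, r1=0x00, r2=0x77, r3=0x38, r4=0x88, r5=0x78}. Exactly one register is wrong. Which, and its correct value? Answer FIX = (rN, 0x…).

FIX = (r1, 0x4a)

[0] flags=1000 → (cmp)
[1] flags=1000 GE?F → skip
[2] flags=1000 CS?F → skip
[3] flags=1000 MI?T → r5=0x78
[4] flags=0011 → (cmp)
[5] flags=0011 GT?F → skip
[6] flags=0011 GT?F → skip
[7] flags=0011 CC?F → skip
[8] flags=1000 → (cmp)
[9] flags=1000 PL?F → skip
[10] flags=1000 LE?T → r0=0x8d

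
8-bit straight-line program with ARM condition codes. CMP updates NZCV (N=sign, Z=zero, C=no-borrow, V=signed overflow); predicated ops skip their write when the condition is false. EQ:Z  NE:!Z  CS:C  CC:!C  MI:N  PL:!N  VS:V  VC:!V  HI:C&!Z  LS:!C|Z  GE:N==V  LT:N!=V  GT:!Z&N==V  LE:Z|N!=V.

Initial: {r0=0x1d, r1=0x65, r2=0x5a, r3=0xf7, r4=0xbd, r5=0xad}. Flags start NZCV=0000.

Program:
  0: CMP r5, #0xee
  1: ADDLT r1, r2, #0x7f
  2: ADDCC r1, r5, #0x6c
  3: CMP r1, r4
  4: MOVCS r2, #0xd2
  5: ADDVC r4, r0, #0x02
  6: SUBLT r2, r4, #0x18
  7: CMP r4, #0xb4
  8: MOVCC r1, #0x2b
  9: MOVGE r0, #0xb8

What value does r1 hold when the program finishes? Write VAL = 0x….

0: ✓ CMP  NZCV=1000
1: ✓ ADDLT  r1←0xd9
2: ✓ ADDCC  r1←0x19
3: ✓ CMP  NZCV=0000
4: · MOVCS
5: ✓ ADDVC  r4←0x1f
6: · SUBLT
7: ✓ CMP  NZCV=0000
8: ✓ MOVCC  r1←0x2b
9: ✓ MOVGE  r0←0xb8

VAL = 0x2b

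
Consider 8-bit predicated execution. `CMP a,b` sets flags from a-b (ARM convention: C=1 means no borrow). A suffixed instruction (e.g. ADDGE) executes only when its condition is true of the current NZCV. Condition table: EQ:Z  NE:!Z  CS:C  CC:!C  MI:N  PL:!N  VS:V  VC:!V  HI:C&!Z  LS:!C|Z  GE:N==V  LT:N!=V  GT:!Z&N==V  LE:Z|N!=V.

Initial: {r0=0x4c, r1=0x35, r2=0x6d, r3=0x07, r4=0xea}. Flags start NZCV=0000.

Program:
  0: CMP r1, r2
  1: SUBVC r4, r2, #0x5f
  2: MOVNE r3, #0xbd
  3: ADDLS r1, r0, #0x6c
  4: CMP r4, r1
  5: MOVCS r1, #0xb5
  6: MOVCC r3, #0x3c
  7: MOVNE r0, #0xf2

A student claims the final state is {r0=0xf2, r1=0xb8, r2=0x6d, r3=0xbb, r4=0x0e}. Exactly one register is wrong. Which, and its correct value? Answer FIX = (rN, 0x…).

FIX = (r3, 0x3c)

[0] flags=1000 → (cmp)
[1] flags=1000 VC?T → r4=0x0e
[2] flags=1000 NE?T → r3=0xbd
[3] flags=1000 LS?T → r1=0xb8
[4] flags=0000 → (cmp)
[5] flags=0000 CS?F → skip
[6] flags=0000 CC?T → r3=0x3c
[7] flags=0000 NE?T → r0=0xf2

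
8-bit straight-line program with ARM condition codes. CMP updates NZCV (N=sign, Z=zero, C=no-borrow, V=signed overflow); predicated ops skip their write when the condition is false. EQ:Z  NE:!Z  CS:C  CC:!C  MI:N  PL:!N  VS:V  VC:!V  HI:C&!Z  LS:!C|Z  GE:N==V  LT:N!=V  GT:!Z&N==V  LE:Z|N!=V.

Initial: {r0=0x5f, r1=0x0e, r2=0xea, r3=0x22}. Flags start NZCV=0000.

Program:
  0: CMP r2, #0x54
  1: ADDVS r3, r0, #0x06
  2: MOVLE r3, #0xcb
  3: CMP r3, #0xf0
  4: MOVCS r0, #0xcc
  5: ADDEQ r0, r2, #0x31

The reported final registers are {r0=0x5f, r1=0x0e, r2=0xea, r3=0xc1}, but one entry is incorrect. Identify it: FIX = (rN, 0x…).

[0] flags=1010 → (cmp)
[1] flags=1010 VS?F → skip
[2] flags=1010 LE?T → r3=0xcb
[3] flags=1000 → (cmp)
[4] flags=1000 CS?F → skip
[5] flags=1000 EQ?F → skip

FIX = (r3, 0xcb)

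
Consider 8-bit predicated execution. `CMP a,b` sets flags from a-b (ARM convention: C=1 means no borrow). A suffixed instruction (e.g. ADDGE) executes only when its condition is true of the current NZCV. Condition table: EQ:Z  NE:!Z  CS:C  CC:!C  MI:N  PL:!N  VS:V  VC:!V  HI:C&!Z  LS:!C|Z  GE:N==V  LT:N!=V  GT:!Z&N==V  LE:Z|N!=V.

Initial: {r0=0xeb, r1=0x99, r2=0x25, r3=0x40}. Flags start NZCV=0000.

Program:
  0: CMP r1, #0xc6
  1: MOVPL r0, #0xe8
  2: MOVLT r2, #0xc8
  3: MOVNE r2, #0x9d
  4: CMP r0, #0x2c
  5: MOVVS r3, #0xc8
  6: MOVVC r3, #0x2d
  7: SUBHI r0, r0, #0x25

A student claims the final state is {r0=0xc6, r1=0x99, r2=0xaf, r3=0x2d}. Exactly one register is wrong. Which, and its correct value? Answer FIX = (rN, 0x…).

[0] flags=1000 → (cmp)
[1] flags=1000 PL?F → skip
[2] flags=1000 LT?T → r2=0xc8
[3] flags=1000 NE?T → r2=0x9d
[4] flags=1010 → (cmp)
[5] flags=1010 VS?F → skip
[6] flags=1010 VC?T → r3=0x2d
[7] flags=1010 HI?T → r0=0xc6

FIX = (r2, 0x9d)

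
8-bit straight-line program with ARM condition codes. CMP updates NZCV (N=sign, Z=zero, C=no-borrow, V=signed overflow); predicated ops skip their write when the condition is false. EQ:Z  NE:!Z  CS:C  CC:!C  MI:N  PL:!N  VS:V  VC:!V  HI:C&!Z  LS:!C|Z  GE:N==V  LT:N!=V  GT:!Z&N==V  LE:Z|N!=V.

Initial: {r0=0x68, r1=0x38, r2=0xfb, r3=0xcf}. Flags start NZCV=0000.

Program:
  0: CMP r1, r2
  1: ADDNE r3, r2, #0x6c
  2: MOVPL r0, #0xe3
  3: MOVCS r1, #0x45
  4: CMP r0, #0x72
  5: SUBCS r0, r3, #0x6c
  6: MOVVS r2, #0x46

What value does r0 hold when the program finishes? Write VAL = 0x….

[0] flags=0000 → (cmp)
[1] flags=0000 NE?T → r3=0x67
[2] flags=0000 PL?T → r0=0xe3
[3] flags=0000 CS?F → skip
[4] flags=0011 → (cmp)
[5] flags=0011 CS?T → r0=0xfb
[6] flags=0011 VS?T → r2=0x46

VAL = 0xfb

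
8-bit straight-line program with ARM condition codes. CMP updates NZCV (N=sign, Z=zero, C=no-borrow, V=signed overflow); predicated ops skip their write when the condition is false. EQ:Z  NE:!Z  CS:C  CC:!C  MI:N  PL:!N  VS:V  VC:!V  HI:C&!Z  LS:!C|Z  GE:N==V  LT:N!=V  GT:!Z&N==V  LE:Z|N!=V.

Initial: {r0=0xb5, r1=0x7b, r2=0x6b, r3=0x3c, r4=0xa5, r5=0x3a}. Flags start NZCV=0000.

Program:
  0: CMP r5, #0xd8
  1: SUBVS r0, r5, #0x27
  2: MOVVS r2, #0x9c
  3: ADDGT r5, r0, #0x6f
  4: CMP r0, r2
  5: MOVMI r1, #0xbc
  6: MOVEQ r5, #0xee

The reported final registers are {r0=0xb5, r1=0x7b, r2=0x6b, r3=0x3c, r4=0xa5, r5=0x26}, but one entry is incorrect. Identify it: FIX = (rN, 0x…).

FIX = (r5, 0x24)

[0] flags=0000 → (cmp)
[1] flags=0000 VS?F → skip
[2] flags=0000 VS?F → skip
[3] flags=0000 GT?T → r5=0x24
[4] flags=0011 → (cmp)
[5] flags=0011 MI?F → skip
[6] flags=0011 EQ?F → skip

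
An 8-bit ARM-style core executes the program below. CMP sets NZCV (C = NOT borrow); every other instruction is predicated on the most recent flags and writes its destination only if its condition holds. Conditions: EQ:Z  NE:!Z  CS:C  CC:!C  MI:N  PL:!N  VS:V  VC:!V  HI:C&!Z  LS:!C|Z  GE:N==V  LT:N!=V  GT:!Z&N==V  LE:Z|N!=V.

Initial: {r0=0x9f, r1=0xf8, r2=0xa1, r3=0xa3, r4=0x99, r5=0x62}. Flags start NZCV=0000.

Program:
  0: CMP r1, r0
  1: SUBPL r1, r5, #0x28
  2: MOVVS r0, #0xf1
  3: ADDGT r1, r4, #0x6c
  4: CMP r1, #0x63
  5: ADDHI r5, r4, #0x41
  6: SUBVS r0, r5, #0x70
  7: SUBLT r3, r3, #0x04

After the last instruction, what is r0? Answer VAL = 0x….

VAL = 0x9f

[0] flags=0010 → (cmp)
[1] flags=0010 PL?T → r1=0x3a
[2] flags=0010 VS?F → skip
[3] flags=0010 GT?T → r1=0x05
[4] flags=1000 → (cmp)
[5] flags=1000 HI?F → skip
[6] flags=1000 VS?F → skip
[7] flags=1000 LT?T → r3=0x9f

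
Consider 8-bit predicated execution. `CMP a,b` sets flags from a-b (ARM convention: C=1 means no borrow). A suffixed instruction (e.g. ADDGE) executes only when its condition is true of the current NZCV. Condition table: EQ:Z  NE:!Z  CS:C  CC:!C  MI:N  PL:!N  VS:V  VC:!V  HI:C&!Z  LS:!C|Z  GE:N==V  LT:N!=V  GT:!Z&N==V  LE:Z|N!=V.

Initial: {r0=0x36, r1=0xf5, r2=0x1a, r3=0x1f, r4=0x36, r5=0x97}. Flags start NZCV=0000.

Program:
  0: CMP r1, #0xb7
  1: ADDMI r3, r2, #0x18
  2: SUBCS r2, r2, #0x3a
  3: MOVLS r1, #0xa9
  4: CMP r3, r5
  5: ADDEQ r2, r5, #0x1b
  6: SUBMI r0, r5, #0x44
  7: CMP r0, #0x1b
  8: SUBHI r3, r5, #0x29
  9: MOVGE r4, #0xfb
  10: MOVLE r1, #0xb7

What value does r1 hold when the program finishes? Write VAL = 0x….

[0] flags=0010 → (cmp)
[1] flags=0010 MI?F → skip
[2] flags=0010 CS?T → r2=0xe0
[3] flags=0010 LS?F → skip
[4] flags=1001 → (cmp)
[5] flags=1001 EQ?F → skip
[6] flags=1001 MI?T → r0=0x53
[7] flags=0010 → (cmp)
[8] flags=0010 HI?T → r3=0x6e
[9] flags=0010 GE?T → r4=0xfb
[10] flags=0010 LE?F → skip

VAL = 0xf5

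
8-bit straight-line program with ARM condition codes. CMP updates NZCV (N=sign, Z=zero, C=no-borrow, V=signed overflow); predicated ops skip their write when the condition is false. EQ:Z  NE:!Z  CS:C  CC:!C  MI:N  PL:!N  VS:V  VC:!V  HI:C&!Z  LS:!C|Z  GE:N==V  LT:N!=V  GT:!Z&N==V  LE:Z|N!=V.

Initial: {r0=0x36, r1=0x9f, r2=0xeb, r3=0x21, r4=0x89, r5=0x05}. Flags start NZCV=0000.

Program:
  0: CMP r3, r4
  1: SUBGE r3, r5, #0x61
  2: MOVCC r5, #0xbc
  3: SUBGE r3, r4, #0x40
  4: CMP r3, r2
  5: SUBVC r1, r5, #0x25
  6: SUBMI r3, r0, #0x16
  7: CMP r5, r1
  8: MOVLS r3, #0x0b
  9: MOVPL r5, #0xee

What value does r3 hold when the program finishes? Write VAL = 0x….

VAL = 0x49

[0] flags=1001 → (cmp)
[1] flags=1001 GE?T → r3=0xa4
[2] flags=1001 CC?T → r5=0xbc
[3] flags=1001 GE?T → r3=0x49
[4] flags=0000 → (cmp)
[5] flags=0000 VC?T → r1=0x97
[6] flags=0000 MI?F → skip
[7] flags=0010 → (cmp)
[8] flags=0010 LS?F → skip
[9] flags=0010 PL?T → r5=0xee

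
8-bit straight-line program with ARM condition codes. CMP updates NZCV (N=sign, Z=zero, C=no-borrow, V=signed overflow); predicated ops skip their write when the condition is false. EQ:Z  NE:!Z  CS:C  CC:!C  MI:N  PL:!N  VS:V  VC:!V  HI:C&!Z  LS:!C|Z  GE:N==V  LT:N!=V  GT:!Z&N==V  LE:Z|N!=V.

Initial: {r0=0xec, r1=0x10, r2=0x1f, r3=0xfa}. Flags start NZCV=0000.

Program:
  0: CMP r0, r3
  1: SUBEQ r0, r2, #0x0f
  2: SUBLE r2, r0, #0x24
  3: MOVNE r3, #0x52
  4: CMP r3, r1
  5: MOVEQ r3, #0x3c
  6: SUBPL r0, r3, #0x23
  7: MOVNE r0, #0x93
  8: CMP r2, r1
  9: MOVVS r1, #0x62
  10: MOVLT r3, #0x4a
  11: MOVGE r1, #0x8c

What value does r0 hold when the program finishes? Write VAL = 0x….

VAL = 0x93

0: ✓ CMP  NZCV=1000
1: · SUBEQ
2: ✓ SUBLE  r2←0xc8
3: ✓ MOVNE  r3←0x52
4: ✓ CMP  NZCV=0010
5: · MOVEQ
6: ✓ SUBPL  r0←0x2f
7: ✓ MOVNE  r0←0x93
8: ✓ CMP  NZCV=1010
9: · MOVVS
10: ✓ MOVLT  r3←0x4a
11: · MOVGE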